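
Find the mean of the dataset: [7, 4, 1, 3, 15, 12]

7

Step 1: Sum all values: 7 + 4 + 1 + 3 + 15 + 12 = 42
Step 2: Count the number of values: n = 6
Step 3: Mean = sum / n = 42 / 6 = 7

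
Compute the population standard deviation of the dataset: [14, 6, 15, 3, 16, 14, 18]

5.1468

Step 1: Compute the mean: 12.2857
Step 2: Sum of squared deviations from the mean: 185.4286
Step 3: Population variance = 185.4286 / 7 = 26.4898
Step 4: Standard deviation = sqrt(26.4898) = 5.1468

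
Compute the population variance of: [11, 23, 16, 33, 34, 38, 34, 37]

91.9375

Step 1: Compute the mean: (11 + 23 + 16 + 33 + 34 + 38 + 34 + 37) / 8 = 28.25
Step 2: Compute squared deviations from the mean:
  (11 - 28.25)^2 = 297.5625
  (23 - 28.25)^2 = 27.5625
  (16 - 28.25)^2 = 150.0625
  (33 - 28.25)^2 = 22.5625
  (34 - 28.25)^2 = 33.0625
  (38 - 28.25)^2 = 95.0625
  (34 - 28.25)^2 = 33.0625
  (37 - 28.25)^2 = 76.5625
Step 3: Sum of squared deviations = 735.5
Step 4: Population variance = 735.5 / 8 = 91.9375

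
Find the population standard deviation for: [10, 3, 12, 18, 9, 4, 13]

4.8234

Step 1: Compute the mean: 9.8571
Step 2: Sum of squared deviations from the mean: 162.8571
Step 3: Population variance = 162.8571 / 7 = 23.2653
Step 4: Standard deviation = sqrt(23.2653) = 4.8234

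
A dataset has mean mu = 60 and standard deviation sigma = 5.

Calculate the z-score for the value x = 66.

1.2

Step 1: Recall the z-score formula: z = (x - mu) / sigma
Step 2: Substitute values: z = (66 - 60) / 5
Step 3: z = 6 / 5 = 1.2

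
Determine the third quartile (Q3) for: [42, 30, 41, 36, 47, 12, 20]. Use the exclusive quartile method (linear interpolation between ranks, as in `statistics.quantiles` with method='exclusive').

42

Step 1: Sort the data: [12, 20, 30, 36, 41, 42, 47]
Step 2: n = 7
Step 3: Using the exclusive quartile method:
  Q1 = 20
  Q2 (median) = 36
  Q3 = 42
  IQR = Q3 - Q1 = 42 - 20 = 22
Step 4: Q3 = 42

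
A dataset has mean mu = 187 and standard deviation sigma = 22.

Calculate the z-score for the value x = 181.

-0.2727

Step 1: Recall the z-score formula: z = (x - mu) / sigma
Step 2: Substitute values: z = (181 - 187) / 22
Step 3: z = -6 / 22 = -0.2727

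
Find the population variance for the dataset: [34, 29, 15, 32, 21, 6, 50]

175.3469

Step 1: Compute the mean: (34 + 29 + 15 + 32 + 21 + 6 + 50) / 7 = 26.7143
Step 2: Compute squared deviations from the mean:
  (34 - 26.7143)^2 = 53.0816
  (29 - 26.7143)^2 = 5.2245
  (15 - 26.7143)^2 = 137.2245
  (32 - 26.7143)^2 = 27.9388
  (21 - 26.7143)^2 = 32.6531
  (6 - 26.7143)^2 = 429.0816
  (50 - 26.7143)^2 = 542.2245
Step 3: Sum of squared deviations = 1227.4286
Step 4: Population variance = 1227.4286 / 7 = 175.3469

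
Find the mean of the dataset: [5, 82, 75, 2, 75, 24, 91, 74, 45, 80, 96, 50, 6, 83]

56.2857

Step 1: Sum all values: 5 + 82 + 75 + 2 + 75 + 24 + 91 + 74 + 45 + 80 + 96 + 50 + 6 + 83 = 788
Step 2: Count the number of values: n = 14
Step 3: Mean = sum / n = 788 / 14 = 56.2857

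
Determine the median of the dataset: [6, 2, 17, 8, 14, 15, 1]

8

Step 1: Sort the data in ascending order: [1, 2, 6, 8, 14, 15, 17]
Step 2: The number of values is n = 7.
Step 3: Since n is odd, the median is the middle value at position 4: 8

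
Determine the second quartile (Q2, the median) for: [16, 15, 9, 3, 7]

9

Step 1: Sort the data: [3, 7, 9, 15, 16]
Step 2: n = 5
Step 3: Q2 is the median. Since n is odd, it is the middle value at position 3: 9
Step 4: Q2 = 9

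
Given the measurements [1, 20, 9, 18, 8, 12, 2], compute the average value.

10

Step 1: Sum all values: 1 + 20 + 9 + 18 + 8 + 12 + 2 = 70
Step 2: Count the number of values: n = 7
Step 3: Mean = sum / n = 70 / 7 = 10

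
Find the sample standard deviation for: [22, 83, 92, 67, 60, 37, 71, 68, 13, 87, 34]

27.0417

Step 1: Compute the mean: 57.6364
Step 2: Sum of squared deviations from the mean: 7312.5455
Step 3: Sample variance = 7312.5455 / 10 = 731.2545
Step 4: Standard deviation = sqrt(731.2545) = 27.0417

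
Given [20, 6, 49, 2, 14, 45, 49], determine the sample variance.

428.9524

Step 1: Compute the mean: (20 + 6 + 49 + 2 + 14 + 45 + 49) / 7 = 26.4286
Step 2: Compute squared deviations from the mean:
  (20 - 26.4286)^2 = 41.3265
  (6 - 26.4286)^2 = 417.3265
  (49 - 26.4286)^2 = 509.4694
  (2 - 26.4286)^2 = 596.7551
  (14 - 26.4286)^2 = 154.4694
  (45 - 26.4286)^2 = 344.898
  (49 - 26.4286)^2 = 509.4694
Step 3: Sum of squared deviations = 2573.7143
Step 4: Sample variance = 2573.7143 / 6 = 428.9524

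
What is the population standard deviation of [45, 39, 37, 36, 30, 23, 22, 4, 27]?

11.4676

Step 1: Compute the mean: 29.2222
Step 2: Sum of squared deviations from the mean: 1183.5556
Step 3: Population variance = 1183.5556 / 9 = 131.5062
Step 4: Standard deviation = sqrt(131.5062) = 11.4676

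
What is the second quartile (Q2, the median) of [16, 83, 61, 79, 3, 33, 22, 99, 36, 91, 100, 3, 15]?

36

Step 1: Sort the data: [3, 3, 15, 16, 22, 33, 36, 61, 79, 83, 91, 99, 100]
Step 2: n = 13
Step 3: Q2 is the median. Since n is odd, it is the middle value at position 7: 36
Step 4: Q2 = 36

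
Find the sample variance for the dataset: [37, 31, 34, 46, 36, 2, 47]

225.9048

Step 1: Compute the mean: (37 + 31 + 34 + 46 + 36 + 2 + 47) / 7 = 33.2857
Step 2: Compute squared deviations from the mean:
  (37 - 33.2857)^2 = 13.7959
  (31 - 33.2857)^2 = 5.2245
  (34 - 33.2857)^2 = 0.5102
  (46 - 33.2857)^2 = 161.6531
  (36 - 33.2857)^2 = 7.3673
  (2 - 33.2857)^2 = 978.7959
  (47 - 33.2857)^2 = 188.0816
Step 3: Sum of squared deviations = 1355.4286
Step 4: Sample variance = 1355.4286 / 6 = 225.9048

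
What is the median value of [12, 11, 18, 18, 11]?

12

Step 1: Sort the data in ascending order: [11, 11, 12, 18, 18]
Step 2: The number of values is n = 5.
Step 3: Since n is odd, the median is the middle value at position 3: 12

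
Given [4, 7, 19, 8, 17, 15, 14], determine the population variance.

27.4286

Step 1: Compute the mean: (4 + 7 + 19 + 8 + 17 + 15 + 14) / 7 = 12
Step 2: Compute squared deviations from the mean:
  (4 - 12)^2 = 64
  (7 - 12)^2 = 25
  (19 - 12)^2 = 49
  (8 - 12)^2 = 16
  (17 - 12)^2 = 25
  (15 - 12)^2 = 9
  (14 - 12)^2 = 4
Step 3: Sum of squared deviations = 192
Step 4: Population variance = 192 / 7 = 27.4286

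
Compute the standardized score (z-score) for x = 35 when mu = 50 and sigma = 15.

-1

Step 1: Recall the z-score formula: z = (x - mu) / sigma
Step 2: Substitute values: z = (35 - 50) / 15
Step 3: z = -15 / 15 = -1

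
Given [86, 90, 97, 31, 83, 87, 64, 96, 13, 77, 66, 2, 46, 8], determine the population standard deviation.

32.8975

Step 1: Compute the mean: 60.4286
Step 2: Sum of squared deviations from the mean: 15151.4286
Step 3: Population variance = 15151.4286 / 14 = 1082.2449
Step 4: Standard deviation = sqrt(1082.2449) = 32.8975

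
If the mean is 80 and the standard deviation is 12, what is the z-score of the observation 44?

-3

Step 1: Recall the z-score formula: z = (x - mu) / sigma
Step 2: Substitute values: z = (44 - 80) / 12
Step 3: z = -36 / 12 = -3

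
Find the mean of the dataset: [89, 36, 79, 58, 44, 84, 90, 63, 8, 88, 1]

58.1818

Step 1: Sum all values: 89 + 36 + 79 + 58 + 44 + 84 + 90 + 63 + 8 + 88 + 1 = 640
Step 2: Count the number of values: n = 11
Step 3: Mean = sum / n = 640 / 11 = 58.1818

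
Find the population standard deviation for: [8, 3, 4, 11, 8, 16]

4.3461

Step 1: Compute the mean: 8.3333
Step 2: Sum of squared deviations from the mean: 113.3333
Step 3: Population variance = 113.3333 / 6 = 18.8889
Step 4: Standard deviation = sqrt(18.8889) = 4.3461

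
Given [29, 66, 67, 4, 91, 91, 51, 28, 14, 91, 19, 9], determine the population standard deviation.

32.1904

Step 1: Compute the mean: 46.6667
Step 2: Sum of squared deviations from the mean: 12434.6667
Step 3: Population variance = 12434.6667 / 12 = 1036.2222
Step 4: Standard deviation = sqrt(1036.2222) = 32.1904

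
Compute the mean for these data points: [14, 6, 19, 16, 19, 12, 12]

14

Step 1: Sum all values: 14 + 6 + 19 + 16 + 19 + 12 + 12 = 98
Step 2: Count the number of values: n = 7
Step 3: Mean = sum / n = 98 / 7 = 14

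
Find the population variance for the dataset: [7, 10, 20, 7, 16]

26.8

Step 1: Compute the mean: (7 + 10 + 20 + 7 + 16) / 5 = 12
Step 2: Compute squared deviations from the mean:
  (7 - 12)^2 = 25
  (10 - 12)^2 = 4
  (20 - 12)^2 = 64
  (7 - 12)^2 = 25
  (16 - 12)^2 = 16
Step 3: Sum of squared deviations = 134
Step 4: Population variance = 134 / 5 = 26.8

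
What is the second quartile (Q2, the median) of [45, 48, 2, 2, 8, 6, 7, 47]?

7.5

Step 1: Sort the data: [2, 2, 6, 7, 8, 45, 47, 48]
Step 2: n = 8
Step 3: Q2 is the median. Since n is even, it is the average of the values at positions 4 and 5:
  Q2 = (7 + 8) / 2 = 7.5
Step 4: Q2 = 7.5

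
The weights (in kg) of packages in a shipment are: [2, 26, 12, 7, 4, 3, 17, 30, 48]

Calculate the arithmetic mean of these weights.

16.5556

Step 1: Sum all values: 2 + 26 + 12 + 7 + 4 + 3 + 17 + 30 + 48 = 149
Step 2: Count the number of values: n = 9
Step 3: Mean = sum / n = 149 / 9 = 16.5556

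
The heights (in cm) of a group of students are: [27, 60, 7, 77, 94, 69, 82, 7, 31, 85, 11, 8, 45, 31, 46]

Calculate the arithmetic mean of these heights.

45.3333

Step 1: Sum all values: 27 + 60 + 7 + 77 + 94 + 69 + 82 + 7 + 31 + 85 + 11 + 8 + 45 + 31 + 46 = 680
Step 2: Count the number of values: n = 15
Step 3: Mean = sum / n = 680 / 15 = 45.3333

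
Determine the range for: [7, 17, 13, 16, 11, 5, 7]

12

Step 1: Identify the maximum value: max = 17
Step 2: Identify the minimum value: min = 5
Step 3: Range = max - min = 17 - 5 = 12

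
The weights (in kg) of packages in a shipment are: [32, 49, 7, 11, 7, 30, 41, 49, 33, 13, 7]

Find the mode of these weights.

7

Step 1: Count the frequency of each value:
  7: appears 3 time(s)
  11: appears 1 time(s)
  13: appears 1 time(s)
  30: appears 1 time(s)
  32: appears 1 time(s)
  33: appears 1 time(s)
  41: appears 1 time(s)
  49: appears 2 time(s)
Step 2: The value 7 appears most frequently (3 times).
Step 3: Mode = 7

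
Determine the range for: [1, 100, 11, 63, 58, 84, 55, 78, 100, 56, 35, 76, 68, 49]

99

Step 1: Identify the maximum value: max = 100
Step 2: Identify the minimum value: min = 1
Step 3: Range = max - min = 100 - 1 = 99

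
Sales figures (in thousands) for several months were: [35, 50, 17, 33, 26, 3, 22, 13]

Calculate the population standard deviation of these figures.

13.6514

Step 1: Compute the mean: 24.875
Step 2: Sum of squared deviations from the mean: 1490.875
Step 3: Population variance = 1490.875 / 8 = 186.3594
Step 4: Standard deviation = sqrt(186.3594) = 13.6514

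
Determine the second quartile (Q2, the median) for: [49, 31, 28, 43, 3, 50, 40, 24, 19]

31

Step 1: Sort the data: [3, 19, 24, 28, 31, 40, 43, 49, 50]
Step 2: n = 9
Step 3: Q2 is the median. Since n is odd, it is the middle value at position 5: 31
Step 4: Q2 = 31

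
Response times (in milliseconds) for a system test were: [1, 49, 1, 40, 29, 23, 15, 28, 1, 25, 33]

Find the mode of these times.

1

Step 1: Count the frequency of each value:
  1: appears 3 time(s)
  15: appears 1 time(s)
  23: appears 1 time(s)
  25: appears 1 time(s)
  28: appears 1 time(s)
  29: appears 1 time(s)
  33: appears 1 time(s)
  40: appears 1 time(s)
  49: appears 1 time(s)
Step 2: The value 1 appears most frequently (3 times).
Step 3: Mode = 1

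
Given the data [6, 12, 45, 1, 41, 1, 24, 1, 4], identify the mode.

1

Step 1: Count the frequency of each value:
  1: appears 3 time(s)
  4: appears 1 time(s)
  6: appears 1 time(s)
  12: appears 1 time(s)
  24: appears 1 time(s)
  41: appears 1 time(s)
  45: appears 1 time(s)
Step 2: The value 1 appears most frequently (3 times).
Step 3: Mode = 1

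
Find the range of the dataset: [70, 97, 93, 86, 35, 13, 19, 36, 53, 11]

86

Step 1: Identify the maximum value: max = 97
Step 2: Identify the minimum value: min = 11
Step 3: Range = max - min = 97 - 11 = 86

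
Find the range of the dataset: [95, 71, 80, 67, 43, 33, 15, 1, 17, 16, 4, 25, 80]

94

Step 1: Identify the maximum value: max = 95
Step 2: Identify the minimum value: min = 1
Step 3: Range = max - min = 95 - 1 = 94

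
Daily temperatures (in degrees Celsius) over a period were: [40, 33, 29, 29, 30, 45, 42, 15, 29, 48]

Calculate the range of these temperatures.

33

Step 1: Identify the maximum value: max = 48
Step 2: Identify the minimum value: min = 15
Step 3: Range = max - min = 48 - 15 = 33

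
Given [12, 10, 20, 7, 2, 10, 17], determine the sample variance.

36.1429

Step 1: Compute the mean: (12 + 10 + 20 + 7 + 2 + 10 + 17) / 7 = 11.1429
Step 2: Compute squared deviations from the mean:
  (12 - 11.1429)^2 = 0.7347
  (10 - 11.1429)^2 = 1.3061
  (20 - 11.1429)^2 = 78.449
  (7 - 11.1429)^2 = 17.1633
  (2 - 11.1429)^2 = 83.5918
  (10 - 11.1429)^2 = 1.3061
  (17 - 11.1429)^2 = 34.3061
Step 3: Sum of squared deviations = 216.8571
Step 4: Sample variance = 216.8571 / 6 = 36.1429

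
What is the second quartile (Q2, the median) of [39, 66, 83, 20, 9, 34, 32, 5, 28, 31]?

31.5

Step 1: Sort the data: [5, 9, 20, 28, 31, 32, 34, 39, 66, 83]
Step 2: n = 10
Step 3: Q2 is the median. Since n is even, it is the average of the values at positions 5 and 6:
  Q2 = (31 + 32) / 2 = 31.5
Step 4: Q2 = 31.5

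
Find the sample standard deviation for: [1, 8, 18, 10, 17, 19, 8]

6.6548

Step 1: Compute the mean: 11.5714
Step 2: Sum of squared deviations from the mean: 265.7143
Step 3: Sample variance = 265.7143 / 6 = 44.2857
Step 4: Standard deviation = sqrt(44.2857) = 6.6548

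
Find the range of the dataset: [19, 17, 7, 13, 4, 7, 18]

15

Step 1: Identify the maximum value: max = 19
Step 2: Identify the minimum value: min = 4
Step 3: Range = max - min = 19 - 4 = 15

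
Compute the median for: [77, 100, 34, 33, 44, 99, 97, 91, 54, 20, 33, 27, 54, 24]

49

Step 1: Sort the data in ascending order: [20, 24, 27, 33, 33, 34, 44, 54, 54, 77, 91, 97, 99, 100]
Step 2: The number of values is n = 14.
Step 3: Since n is even, the median is the average of positions 7 and 8:
  Median = (44 + 54) / 2 = 49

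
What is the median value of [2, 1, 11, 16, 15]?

11

Step 1: Sort the data in ascending order: [1, 2, 11, 15, 16]
Step 2: The number of values is n = 5.
Step 3: Since n is odd, the median is the middle value at position 3: 11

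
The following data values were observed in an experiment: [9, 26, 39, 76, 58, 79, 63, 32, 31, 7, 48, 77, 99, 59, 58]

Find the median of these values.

58

Step 1: Sort the data in ascending order: [7, 9, 26, 31, 32, 39, 48, 58, 58, 59, 63, 76, 77, 79, 99]
Step 2: The number of values is n = 15.
Step 3: Since n is odd, the median is the middle value at position 8: 58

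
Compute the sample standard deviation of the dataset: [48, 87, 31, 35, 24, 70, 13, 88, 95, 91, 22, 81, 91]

31.3033

Step 1: Compute the mean: 59.6923
Step 2: Sum of squared deviations from the mean: 11758.7692
Step 3: Sample variance = 11758.7692 / 12 = 979.8974
Step 4: Standard deviation = sqrt(979.8974) = 31.3033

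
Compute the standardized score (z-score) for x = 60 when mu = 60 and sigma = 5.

0

Step 1: Recall the z-score formula: z = (x - mu) / sigma
Step 2: Substitute values: z = (60 - 60) / 5
Step 3: z = 0 / 5 = 0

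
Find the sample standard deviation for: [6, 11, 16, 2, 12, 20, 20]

6.8278

Step 1: Compute the mean: 12.4286
Step 2: Sum of squared deviations from the mean: 279.7143
Step 3: Sample variance = 279.7143 / 6 = 46.619
Step 4: Standard deviation = sqrt(46.619) = 6.8278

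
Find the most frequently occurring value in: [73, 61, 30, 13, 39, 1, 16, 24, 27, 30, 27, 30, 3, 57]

30

Step 1: Count the frequency of each value:
  1: appears 1 time(s)
  3: appears 1 time(s)
  13: appears 1 time(s)
  16: appears 1 time(s)
  24: appears 1 time(s)
  27: appears 2 time(s)
  30: appears 3 time(s)
  39: appears 1 time(s)
  57: appears 1 time(s)
  61: appears 1 time(s)
  73: appears 1 time(s)
Step 2: The value 30 appears most frequently (3 times).
Step 3: Mode = 30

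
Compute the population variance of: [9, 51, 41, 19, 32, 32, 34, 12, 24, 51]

194.65

Step 1: Compute the mean: (9 + 51 + 41 + 19 + 32 + 32 + 34 + 12 + 24 + 51) / 10 = 30.5
Step 2: Compute squared deviations from the mean:
  (9 - 30.5)^2 = 462.25
  (51 - 30.5)^2 = 420.25
  (41 - 30.5)^2 = 110.25
  (19 - 30.5)^2 = 132.25
  (32 - 30.5)^2 = 2.25
  (32 - 30.5)^2 = 2.25
  (34 - 30.5)^2 = 12.25
  (12 - 30.5)^2 = 342.25
  (24 - 30.5)^2 = 42.25
  (51 - 30.5)^2 = 420.25
Step 3: Sum of squared deviations = 1946.5
Step 4: Population variance = 1946.5 / 10 = 194.65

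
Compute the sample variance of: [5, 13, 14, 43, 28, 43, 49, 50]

324.2679

Step 1: Compute the mean: (5 + 13 + 14 + 43 + 28 + 43 + 49 + 50) / 8 = 30.625
Step 2: Compute squared deviations from the mean:
  (5 - 30.625)^2 = 656.6406
  (13 - 30.625)^2 = 310.6406
  (14 - 30.625)^2 = 276.3906
  (43 - 30.625)^2 = 153.1406
  (28 - 30.625)^2 = 6.8906
  (43 - 30.625)^2 = 153.1406
  (49 - 30.625)^2 = 337.6406
  (50 - 30.625)^2 = 375.3906
Step 3: Sum of squared deviations = 2269.875
Step 4: Sample variance = 2269.875 / 7 = 324.2679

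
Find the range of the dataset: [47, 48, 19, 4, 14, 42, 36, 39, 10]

44

Step 1: Identify the maximum value: max = 48
Step 2: Identify the minimum value: min = 4
Step 3: Range = max - min = 48 - 4 = 44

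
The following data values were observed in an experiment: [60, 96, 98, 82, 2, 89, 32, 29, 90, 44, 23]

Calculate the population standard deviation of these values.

32.5835

Step 1: Compute the mean: 58.6364
Step 2: Sum of squared deviations from the mean: 11678.5455
Step 3: Population variance = 11678.5455 / 11 = 1061.686
Step 4: Standard deviation = sqrt(1061.686) = 32.5835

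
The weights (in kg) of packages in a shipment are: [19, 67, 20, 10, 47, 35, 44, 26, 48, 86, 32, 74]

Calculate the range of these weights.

76

Step 1: Identify the maximum value: max = 86
Step 2: Identify the minimum value: min = 10
Step 3: Range = max - min = 86 - 10 = 76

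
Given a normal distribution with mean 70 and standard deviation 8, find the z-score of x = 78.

1

Step 1: Recall the z-score formula: z = (x - mu) / sigma
Step 2: Substitute values: z = (78 - 70) / 8
Step 3: z = 8 / 8 = 1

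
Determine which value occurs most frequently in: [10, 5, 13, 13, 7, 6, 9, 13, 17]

13

Step 1: Count the frequency of each value:
  5: appears 1 time(s)
  6: appears 1 time(s)
  7: appears 1 time(s)
  9: appears 1 time(s)
  10: appears 1 time(s)
  13: appears 3 time(s)
  17: appears 1 time(s)
Step 2: The value 13 appears most frequently (3 times).
Step 3: Mode = 13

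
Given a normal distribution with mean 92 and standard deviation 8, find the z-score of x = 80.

-1.5

Step 1: Recall the z-score formula: z = (x - mu) / sigma
Step 2: Substitute values: z = (80 - 92) / 8
Step 3: z = -12 / 8 = -1.5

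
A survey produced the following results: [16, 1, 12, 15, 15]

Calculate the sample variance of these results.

38.7

Step 1: Compute the mean: (16 + 1 + 12 + 15 + 15) / 5 = 11.8
Step 2: Compute squared deviations from the mean:
  (16 - 11.8)^2 = 17.64
  (1 - 11.8)^2 = 116.64
  (12 - 11.8)^2 = 0.04
  (15 - 11.8)^2 = 10.24
  (15 - 11.8)^2 = 10.24
Step 3: Sum of squared deviations = 154.8
Step 4: Sample variance = 154.8 / 4 = 38.7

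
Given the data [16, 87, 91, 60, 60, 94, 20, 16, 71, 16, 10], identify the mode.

16

Step 1: Count the frequency of each value:
  10: appears 1 time(s)
  16: appears 3 time(s)
  20: appears 1 time(s)
  60: appears 2 time(s)
  71: appears 1 time(s)
  87: appears 1 time(s)
  91: appears 1 time(s)
  94: appears 1 time(s)
Step 2: The value 16 appears most frequently (3 times).
Step 3: Mode = 16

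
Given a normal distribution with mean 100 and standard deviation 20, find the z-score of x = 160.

3

Step 1: Recall the z-score formula: z = (x - mu) / sigma
Step 2: Substitute values: z = (160 - 100) / 20
Step 3: z = 60 / 20 = 3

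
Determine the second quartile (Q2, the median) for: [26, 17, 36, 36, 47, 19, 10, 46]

31

Step 1: Sort the data: [10, 17, 19, 26, 36, 36, 46, 47]
Step 2: n = 8
Step 3: Q2 is the median. Since n is even, it is the average of the values at positions 4 and 5:
  Q2 = (26 + 36) / 2 = 31
Step 4: Q2 = 31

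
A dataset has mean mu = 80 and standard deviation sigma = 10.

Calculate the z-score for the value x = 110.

3

Step 1: Recall the z-score formula: z = (x - mu) / sigma
Step 2: Substitute values: z = (110 - 80) / 10
Step 3: z = 30 / 10 = 3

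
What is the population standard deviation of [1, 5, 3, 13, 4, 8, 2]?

3.8333

Step 1: Compute the mean: 5.1429
Step 2: Sum of squared deviations from the mean: 102.8571
Step 3: Population variance = 102.8571 / 7 = 14.6939
Step 4: Standard deviation = sqrt(14.6939) = 3.8333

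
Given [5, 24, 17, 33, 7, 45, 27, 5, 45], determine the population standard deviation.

14.9996

Step 1: Compute the mean: 23.1111
Step 2: Sum of squared deviations from the mean: 2024.8889
Step 3: Population variance = 2024.8889 / 9 = 224.9877
Step 4: Standard deviation = sqrt(224.9877) = 14.9996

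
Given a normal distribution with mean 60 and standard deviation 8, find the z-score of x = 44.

-2

Step 1: Recall the z-score formula: z = (x - mu) / sigma
Step 2: Substitute values: z = (44 - 60) / 8
Step 3: z = -16 / 8 = -2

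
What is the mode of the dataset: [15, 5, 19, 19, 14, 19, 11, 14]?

19

Step 1: Count the frequency of each value:
  5: appears 1 time(s)
  11: appears 1 time(s)
  14: appears 2 time(s)
  15: appears 1 time(s)
  19: appears 3 time(s)
Step 2: The value 19 appears most frequently (3 times).
Step 3: Mode = 19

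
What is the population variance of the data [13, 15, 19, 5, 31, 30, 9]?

85.102

Step 1: Compute the mean: (13 + 15 + 19 + 5 + 31 + 30 + 9) / 7 = 17.4286
Step 2: Compute squared deviations from the mean:
  (13 - 17.4286)^2 = 19.6122
  (15 - 17.4286)^2 = 5.898
  (19 - 17.4286)^2 = 2.4694
  (5 - 17.4286)^2 = 154.4694
  (31 - 17.4286)^2 = 184.1837
  (30 - 17.4286)^2 = 158.0408
  (9 - 17.4286)^2 = 71.0408
Step 3: Sum of squared deviations = 595.7143
Step 4: Population variance = 595.7143 / 7 = 85.102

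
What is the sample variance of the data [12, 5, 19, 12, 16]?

27.7

Step 1: Compute the mean: (12 + 5 + 19 + 12 + 16) / 5 = 12.8
Step 2: Compute squared deviations from the mean:
  (12 - 12.8)^2 = 0.64
  (5 - 12.8)^2 = 60.84
  (19 - 12.8)^2 = 38.44
  (12 - 12.8)^2 = 0.64
  (16 - 12.8)^2 = 10.24
Step 3: Sum of squared deviations = 110.8
Step 4: Sample variance = 110.8 / 4 = 27.7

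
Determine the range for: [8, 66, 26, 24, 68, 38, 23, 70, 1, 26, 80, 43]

79

Step 1: Identify the maximum value: max = 80
Step 2: Identify the minimum value: min = 1
Step 3: Range = max - min = 80 - 1 = 79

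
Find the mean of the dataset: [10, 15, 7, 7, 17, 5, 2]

9

Step 1: Sum all values: 10 + 15 + 7 + 7 + 17 + 5 + 2 = 63
Step 2: Count the number of values: n = 7
Step 3: Mean = sum / n = 63 / 7 = 9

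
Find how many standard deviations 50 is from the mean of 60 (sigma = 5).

-2

Step 1: Recall the z-score formula: z = (x - mu) / sigma
Step 2: Substitute values: z = (50 - 60) / 5
Step 3: z = -10 / 5 = -2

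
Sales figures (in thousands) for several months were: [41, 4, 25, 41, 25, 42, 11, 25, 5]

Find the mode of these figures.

25

Step 1: Count the frequency of each value:
  4: appears 1 time(s)
  5: appears 1 time(s)
  11: appears 1 time(s)
  25: appears 3 time(s)
  41: appears 2 time(s)
  42: appears 1 time(s)
Step 2: The value 25 appears most frequently (3 times).
Step 3: Mode = 25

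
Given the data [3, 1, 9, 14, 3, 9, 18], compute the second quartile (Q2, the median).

9

Step 1: Sort the data: [1, 3, 3, 9, 9, 14, 18]
Step 2: n = 7
Step 3: Q2 is the median. Since n is odd, it is the middle value at position 4: 9
Step 4: Q2 = 9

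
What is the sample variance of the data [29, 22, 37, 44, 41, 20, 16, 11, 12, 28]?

139.5556

Step 1: Compute the mean: (29 + 22 + 37 + 44 + 41 + 20 + 16 + 11 + 12 + 28) / 10 = 26
Step 2: Compute squared deviations from the mean:
  (29 - 26)^2 = 9
  (22 - 26)^2 = 16
  (37 - 26)^2 = 121
  (44 - 26)^2 = 324
  (41 - 26)^2 = 225
  (20 - 26)^2 = 36
  (16 - 26)^2 = 100
  (11 - 26)^2 = 225
  (12 - 26)^2 = 196
  (28 - 26)^2 = 4
Step 3: Sum of squared deviations = 1256
Step 4: Sample variance = 1256 / 9 = 139.5556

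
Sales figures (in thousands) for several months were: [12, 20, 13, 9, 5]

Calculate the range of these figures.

15

Step 1: Identify the maximum value: max = 20
Step 2: Identify the minimum value: min = 5
Step 3: Range = max - min = 20 - 5 = 15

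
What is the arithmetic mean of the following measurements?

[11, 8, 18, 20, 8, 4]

11.5

Step 1: Sum all values: 11 + 8 + 18 + 20 + 8 + 4 = 69
Step 2: Count the number of values: n = 6
Step 3: Mean = sum / n = 69 / 6 = 11.5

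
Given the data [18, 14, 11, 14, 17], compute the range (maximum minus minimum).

7

Step 1: Identify the maximum value: max = 18
Step 2: Identify the minimum value: min = 11
Step 3: Range = max - min = 18 - 11 = 7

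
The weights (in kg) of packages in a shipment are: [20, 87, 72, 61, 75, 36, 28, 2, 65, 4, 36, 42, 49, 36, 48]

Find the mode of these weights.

36

Step 1: Count the frequency of each value:
  2: appears 1 time(s)
  4: appears 1 time(s)
  20: appears 1 time(s)
  28: appears 1 time(s)
  36: appears 3 time(s)
  42: appears 1 time(s)
  48: appears 1 time(s)
  49: appears 1 time(s)
  61: appears 1 time(s)
  65: appears 1 time(s)
  72: appears 1 time(s)
  75: appears 1 time(s)
  87: appears 1 time(s)
Step 2: The value 36 appears most frequently (3 times).
Step 3: Mode = 36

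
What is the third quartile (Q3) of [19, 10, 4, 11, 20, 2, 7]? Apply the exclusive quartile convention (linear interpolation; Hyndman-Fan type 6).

19

Step 1: Sort the data: [2, 4, 7, 10, 11, 19, 20]
Step 2: n = 7
Step 3: Using the exclusive quartile method:
  Q1 = 4
  Q2 (median) = 10
  Q3 = 19
  IQR = Q3 - Q1 = 19 - 4 = 15
Step 4: Q3 = 19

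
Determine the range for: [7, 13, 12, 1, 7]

12

Step 1: Identify the maximum value: max = 13
Step 2: Identify the minimum value: min = 1
Step 3: Range = max - min = 13 - 1 = 12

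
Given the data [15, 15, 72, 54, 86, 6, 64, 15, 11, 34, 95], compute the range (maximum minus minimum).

89

Step 1: Identify the maximum value: max = 95
Step 2: Identify the minimum value: min = 6
Step 3: Range = max - min = 95 - 6 = 89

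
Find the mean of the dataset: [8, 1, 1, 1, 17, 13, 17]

8.2857

Step 1: Sum all values: 8 + 1 + 1 + 1 + 17 + 13 + 17 = 58
Step 2: Count the number of values: n = 7
Step 3: Mean = sum / n = 58 / 7 = 8.2857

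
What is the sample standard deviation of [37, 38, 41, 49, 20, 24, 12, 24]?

12.4664

Step 1: Compute the mean: 30.625
Step 2: Sum of squared deviations from the mean: 1087.875
Step 3: Sample variance = 1087.875 / 7 = 155.4107
Step 4: Standard deviation = sqrt(155.4107) = 12.4664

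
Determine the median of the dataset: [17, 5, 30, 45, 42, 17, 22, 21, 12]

21

Step 1: Sort the data in ascending order: [5, 12, 17, 17, 21, 22, 30, 42, 45]
Step 2: The number of values is n = 9.
Step 3: Since n is odd, the median is the middle value at position 5: 21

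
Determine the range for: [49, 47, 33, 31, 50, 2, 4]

48

Step 1: Identify the maximum value: max = 50
Step 2: Identify the minimum value: min = 2
Step 3: Range = max - min = 50 - 2 = 48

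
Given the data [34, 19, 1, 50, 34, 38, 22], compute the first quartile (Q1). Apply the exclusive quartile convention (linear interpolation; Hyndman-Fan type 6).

19

Step 1: Sort the data: [1, 19, 22, 34, 34, 38, 50]
Step 2: n = 7
Step 3: Using the exclusive quartile method:
  Q1 = 19
  Q2 (median) = 34
  Q3 = 38
  IQR = Q3 - Q1 = 38 - 19 = 19
Step 4: Q1 = 19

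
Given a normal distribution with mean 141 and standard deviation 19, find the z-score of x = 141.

0

Step 1: Recall the z-score formula: z = (x - mu) / sigma
Step 2: Substitute values: z = (141 - 141) / 19
Step 3: z = 0 / 19 = 0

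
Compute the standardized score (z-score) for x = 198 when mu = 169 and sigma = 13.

2.2308

Step 1: Recall the z-score formula: z = (x - mu) / sigma
Step 2: Substitute values: z = (198 - 169) / 13
Step 3: z = 29 / 13 = 2.2308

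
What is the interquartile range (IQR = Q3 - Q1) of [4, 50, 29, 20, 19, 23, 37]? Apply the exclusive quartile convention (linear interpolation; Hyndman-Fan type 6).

18

Step 1: Sort the data: [4, 19, 20, 23, 29, 37, 50]
Step 2: n = 7
Step 3: Using the exclusive quartile method:
  Q1 = 19
  Q2 (median) = 23
  Q3 = 37
  IQR = Q3 - Q1 = 37 - 19 = 18
Step 4: IQR = 18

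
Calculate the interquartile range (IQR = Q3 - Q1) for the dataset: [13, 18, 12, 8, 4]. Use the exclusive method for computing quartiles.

9.5

Step 1: Sort the data: [4, 8, 12, 13, 18]
Step 2: n = 5
Step 3: Using the exclusive quartile method:
  Q1 = 6
  Q2 (median) = 12
  Q3 = 15.5
  IQR = Q3 - Q1 = 15.5 - 6 = 9.5
Step 4: IQR = 9.5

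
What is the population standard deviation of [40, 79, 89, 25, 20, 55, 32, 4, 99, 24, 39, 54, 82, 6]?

29.8004

Step 1: Compute the mean: 46.2857
Step 2: Sum of squared deviations from the mean: 12432.8571
Step 3: Population variance = 12432.8571 / 14 = 888.0612
Step 4: Standard deviation = sqrt(888.0612) = 29.8004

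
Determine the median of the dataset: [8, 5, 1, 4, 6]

5

Step 1: Sort the data in ascending order: [1, 4, 5, 6, 8]
Step 2: The number of values is n = 5.
Step 3: Since n is odd, the median is the middle value at position 3: 5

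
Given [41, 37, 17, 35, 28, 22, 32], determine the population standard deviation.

7.887

Step 1: Compute the mean: 30.2857
Step 2: Sum of squared deviations from the mean: 435.4286
Step 3: Population variance = 435.4286 / 7 = 62.2041
Step 4: Standard deviation = sqrt(62.2041) = 7.887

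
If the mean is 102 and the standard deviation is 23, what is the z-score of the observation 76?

-1.1304

Step 1: Recall the z-score formula: z = (x - mu) / sigma
Step 2: Substitute values: z = (76 - 102) / 23
Step 3: z = -26 / 23 = -1.1304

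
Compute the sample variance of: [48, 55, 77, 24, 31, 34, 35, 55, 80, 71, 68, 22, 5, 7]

620.8352

Step 1: Compute the mean: (48 + 55 + 77 + 24 + 31 + 34 + 35 + 55 + 80 + 71 + 68 + 22 + 5 + 7) / 14 = 43.7143
Step 2: Compute squared deviations from the mean:
  (48 - 43.7143)^2 = 18.3673
  (55 - 43.7143)^2 = 127.3673
  (77 - 43.7143)^2 = 1107.9388
  (24 - 43.7143)^2 = 388.6531
  (31 - 43.7143)^2 = 161.6531
  (34 - 43.7143)^2 = 94.3673
  (35 - 43.7143)^2 = 75.9388
  (55 - 43.7143)^2 = 127.3673
  (80 - 43.7143)^2 = 1316.6531
  (71 - 43.7143)^2 = 744.5102
  (68 - 43.7143)^2 = 589.7959
  (22 - 43.7143)^2 = 471.5102
  (5 - 43.7143)^2 = 1498.7959
  (7 - 43.7143)^2 = 1347.9388
Step 3: Sum of squared deviations = 8070.8571
Step 4: Sample variance = 8070.8571 / 13 = 620.8352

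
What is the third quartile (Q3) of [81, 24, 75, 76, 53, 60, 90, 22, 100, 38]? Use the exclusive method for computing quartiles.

83.25

Step 1: Sort the data: [22, 24, 38, 53, 60, 75, 76, 81, 90, 100]
Step 2: n = 10
Step 3: Using the exclusive quartile method:
  Q1 = 34.5
  Q2 (median) = 67.5
  Q3 = 83.25
  IQR = Q3 - Q1 = 83.25 - 34.5 = 48.75
Step 4: Q3 = 83.25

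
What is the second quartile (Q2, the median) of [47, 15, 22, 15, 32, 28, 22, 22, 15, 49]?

22

Step 1: Sort the data: [15, 15, 15, 22, 22, 22, 28, 32, 47, 49]
Step 2: n = 10
Step 3: Q2 is the median. Since n is even, it is the average of the values at positions 5 and 6:
  Q2 = (22 + 22) / 2 = 22
Step 4: Q2 = 22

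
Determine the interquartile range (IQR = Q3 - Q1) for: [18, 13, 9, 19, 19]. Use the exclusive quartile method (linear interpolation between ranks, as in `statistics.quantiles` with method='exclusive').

8

Step 1: Sort the data: [9, 13, 18, 19, 19]
Step 2: n = 5
Step 3: Using the exclusive quartile method:
  Q1 = 11
  Q2 (median) = 18
  Q3 = 19
  IQR = Q3 - Q1 = 19 - 11 = 8
Step 4: IQR = 8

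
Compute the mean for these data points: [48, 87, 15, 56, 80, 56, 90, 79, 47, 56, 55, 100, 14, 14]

56.9286

Step 1: Sum all values: 48 + 87 + 15 + 56 + 80 + 56 + 90 + 79 + 47 + 56 + 55 + 100 + 14 + 14 = 797
Step 2: Count the number of values: n = 14
Step 3: Mean = sum / n = 797 / 14 = 56.9286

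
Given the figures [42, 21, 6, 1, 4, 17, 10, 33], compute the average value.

16.75

Step 1: Sum all values: 42 + 21 + 6 + 1 + 4 + 17 + 10 + 33 = 134
Step 2: Count the number of values: n = 8
Step 3: Mean = sum / n = 134 / 8 = 16.75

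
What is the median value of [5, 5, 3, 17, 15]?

5

Step 1: Sort the data in ascending order: [3, 5, 5, 15, 17]
Step 2: The number of values is n = 5.
Step 3: Since n is odd, the median is the middle value at position 3: 5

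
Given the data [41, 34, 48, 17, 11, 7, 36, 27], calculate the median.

30.5

Step 1: Sort the data in ascending order: [7, 11, 17, 27, 34, 36, 41, 48]
Step 2: The number of values is n = 8.
Step 3: Since n is even, the median is the average of positions 4 and 5:
  Median = (27 + 34) / 2 = 30.5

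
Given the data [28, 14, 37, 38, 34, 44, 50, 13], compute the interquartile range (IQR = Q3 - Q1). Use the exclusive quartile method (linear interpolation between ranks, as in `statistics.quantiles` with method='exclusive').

25

Step 1: Sort the data: [13, 14, 28, 34, 37, 38, 44, 50]
Step 2: n = 8
Step 3: Using the exclusive quartile method:
  Q1 = 17.5
  Q2 (median) = 35.5
  Q3 = 42.5
  IQR = Q3 - Q1 = 42.5 - 17.5 = 25
Step 4: IQR = 25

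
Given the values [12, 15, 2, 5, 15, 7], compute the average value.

9.3333

Step 1: Sum all values: 12 + 15 + 2 + 5 + 15 + 7 = 56
Step 2: Count the number of values: n = 6
Step 3: Mean = sum / n = 56 / 6 = 9.3333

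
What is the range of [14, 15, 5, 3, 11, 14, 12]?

12

Step 1: Identify the maximum value: max = 15
Step 2: Identify the minimum value: min = 3
Step 3: Range = max - min = 15 - 3 = 12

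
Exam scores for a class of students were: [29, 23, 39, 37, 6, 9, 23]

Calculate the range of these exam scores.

33

Step 1: Identify the maximum value: max = 39
Step 2: Identify the minimum value: min = 6
Step 3: Range = max - min = 39 - 6 = 33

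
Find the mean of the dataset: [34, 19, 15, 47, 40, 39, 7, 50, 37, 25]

31.3

Step 1: Sum all values: 34 + 19 + 15 + 47 + 40 + 39 + 7 + 50 + 37 + 25 = 313
Step 2: Count the number of values: n = 10
Step 3: Mean = sum / n = 313 / 10 = 31.3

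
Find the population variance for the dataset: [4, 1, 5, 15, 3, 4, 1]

19.6327

Step 1: Compute the mean: (4 + 1 + 5 + 15 + 3 + 4 + 1) / 7 = 4.7143
Step 2: Compute squared deviations from the mean:
  (4 - 4.7143)^2 = 0.5102
  (1 - 4.7143)^2 = 13.7959
  (5 - 4.7143)^2 = 0.0816
  (15 - 4.7143)^2 = 105.7959
  (3 - 4.7143)^2 = 2.9388
  (4 - 4.7143)^2 = 0.5102
  (1 - 4.7143)^2 = 13.7959
Step 3: Sum of squared deviations = 137.4286
Step 4: Population variance = 137.4286 / 7 = 19.6327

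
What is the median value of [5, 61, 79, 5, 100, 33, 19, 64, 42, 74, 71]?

61

Step 1: Sort the data in ascending order: [5, 5, 19, 33, 42, 61, 64, 71, 74, 79, 100]
Step 2: The number of values is n = 11.
Step 3: Since n is odd, the median is the middle value at position 6: 61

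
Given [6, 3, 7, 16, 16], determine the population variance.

29.04

Step 1: Compute the mean: (6 + 3 + 7 + 16 + 16) / 5 = 9.6
Step 2: Compute squared deviations from the mean:
  (6 - 9.6)^2 = 12.96
  (3 - 9.6)^2 = 43.56
  (7 - 9.6)^2 = 6.76
  (16 - 9.6)^2 = 40.96
  (16 - 9.6)^2 = 40.96
Step 3: Sum of squared deviations = 145.2
Step 4: Population variance = 145.2 / 5 = 29.04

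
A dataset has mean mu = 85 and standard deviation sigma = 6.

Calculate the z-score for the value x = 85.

0

Step 1: Recall the z-score formula: z = (x - mu) / sigma
Step 2: Substitute values: z = (85 - 85) / 6
Step 3: z = 0 / 6 = 0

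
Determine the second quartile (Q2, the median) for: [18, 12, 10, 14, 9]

12

Step 1: Sort the data: [9, 10, 12, 14, 18]
Step 2: n = 5
Step 3: Q2 is the median. Since n is odd, it is the middle value at position 3: 12
Step 4: Q2 = 12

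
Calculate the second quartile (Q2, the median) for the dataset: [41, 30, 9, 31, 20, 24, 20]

24

Step 1: Sort the data: [9, 20, 20, 24, 30, 31, 41]
Step 2: n = 7
Step 3: Q2 is the median. Since n is odd, it is the middle value at position 4: 24
Step 4: Q2 = 24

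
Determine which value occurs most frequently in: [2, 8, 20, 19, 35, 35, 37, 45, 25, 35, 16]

35

Step 1: Count the frequency of each value:
  2: appears 1 time(s)
  8: appears 1 time(s)
  16: appears 1 time(s)
  19: appears 1 time(s)
  20: appears 1 time(s)
  25: appears 1 time(s)
  35: appears 3 time(s)
  37: appears 1 time(s)
  45: appears 1 time(s)
Step 2: The value 35 appears most frequently (3 times).
Step 3: Mode = 35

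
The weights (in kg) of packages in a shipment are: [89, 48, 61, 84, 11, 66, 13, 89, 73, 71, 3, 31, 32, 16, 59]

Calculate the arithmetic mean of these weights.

49.7333

Step 1: Sum all values: 89 + 48 + 61 + 84 + 11 + 66 + 13 + 89 + 73 + 71 + 3 + 31 + 32 + 16 + 59 = 746
Step 2: Count the number of values: n = 15
Step 3: Mean = sum / n = 746 / 15 = 49.7333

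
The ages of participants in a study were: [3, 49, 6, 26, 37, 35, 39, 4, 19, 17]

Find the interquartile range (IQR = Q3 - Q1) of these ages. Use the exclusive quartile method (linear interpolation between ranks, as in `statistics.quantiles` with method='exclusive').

32

Step 1: Sort the data: [3, 4, 6, 17, 19, 26, 35, 37, 39, 49]
Step 2: n = 10
Step 3: Using the exclusive quartile method:
  Q1 = 5.5
  Q2 (median) = 22.5
  Q3 = 37.5
  IQR = Q3 - Q1 = 37.5 - 5.5 = 32
Step 4: IQR = 32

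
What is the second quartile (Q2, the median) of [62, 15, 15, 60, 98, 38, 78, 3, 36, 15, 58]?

38

Step 1: Sort the data: [3, 15, 15, 15, 36, 38, 58, 60, 62, 78, 98]
Step 2: n = 11
Step 3: Q2 is the median. Since n is odd, it is the middle value at position 6: 38
Step 4: Q2 = 38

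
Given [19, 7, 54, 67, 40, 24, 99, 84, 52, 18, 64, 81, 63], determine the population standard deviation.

27.4069

Step 1: Compute the mean: 51.6923
Step 2: Sum of squared deviations from the mean: 9764.7692
Step 3: Population variance = 9764.7692 / 13 = 751.1361
Step 4: Standard deviation = sqrt(751.1361) = 27.4069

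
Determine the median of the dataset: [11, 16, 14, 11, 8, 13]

12

Step 1: Sort the data in ascending order: [8, 11, 11, 13, 14, 16]
Step 2: The number of values is n = 6.
Step 3: Since n is even, the median is the average of positions 3 and 4:
  Median = (11 + 13) / 2 = 12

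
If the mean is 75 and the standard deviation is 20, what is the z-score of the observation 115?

2

Step 1: Recall the z-score formula: z = (x - mu) / sigma
Step 2: Substitute values: z = (115 - 75) / 20
Step 3: z = 40 / 20 = 2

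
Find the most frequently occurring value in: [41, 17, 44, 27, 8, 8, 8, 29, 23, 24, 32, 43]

8

Step 1: Count the frequency of each value:
  8: appears 3 time(s)
  17: appears 1 time(s)
  23: appears 1 time(s)
  24: appears 1 time(s)
  27: appears 1 time(s)
  29: appears 1 time(s)
  32: appears 1 time(s)
  41: appears 1 time(s)
  43: appears 1 time(s)
  44: appears 1 time(s)
Step 2: The value 8 appears most frequently (3 times).
Step 3: Mode = 8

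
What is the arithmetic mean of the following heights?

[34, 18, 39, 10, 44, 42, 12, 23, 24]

27.3333

Step 1: Sum all values: 34 + 18 + 39 + 10 + 44 + 42 + 12 + 23 + 24 = 246
Step 2: Count the number of values: n = 9
Step 3: Mean = sum / n = 246 / 9 = 27.3333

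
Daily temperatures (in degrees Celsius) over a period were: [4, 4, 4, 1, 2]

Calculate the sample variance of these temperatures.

2

Step 1: Compute the mean: (4 + 4 + 4 + 1 + 2) / 5 = 3
Step 2: Compute squared deviations from the mean:
  (4 - 3)^2 = 1
  (4 - 3)^2 = 1
  (4 - 3)^2 = 1
  (1 - 3)^2 = 4
  (2 - 3)^2 = 1
Step 3: Sum of squared deviations = 8
Step 4: Sample variance = 8 / 4 = 2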